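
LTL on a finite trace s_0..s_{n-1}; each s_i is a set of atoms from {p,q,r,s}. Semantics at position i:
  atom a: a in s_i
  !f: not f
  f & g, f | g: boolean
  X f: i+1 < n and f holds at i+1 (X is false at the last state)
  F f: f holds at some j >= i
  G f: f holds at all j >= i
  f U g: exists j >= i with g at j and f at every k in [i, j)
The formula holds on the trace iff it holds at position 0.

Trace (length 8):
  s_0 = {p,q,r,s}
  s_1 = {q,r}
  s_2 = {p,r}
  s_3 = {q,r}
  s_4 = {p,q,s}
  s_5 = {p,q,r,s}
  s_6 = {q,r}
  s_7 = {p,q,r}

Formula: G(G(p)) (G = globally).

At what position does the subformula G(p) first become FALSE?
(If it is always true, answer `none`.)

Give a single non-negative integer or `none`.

Answer: 0

Derivation:
s_0={p,q,r,s}: G(p)=False p=True
s_1={q,r}: G(p)=False p=False
s_2={p,r}: G(p)=False p=True
s_3={q,r}: G(p)=False p=False
s_4={p,q,s}: G(p)=False p=True
s_5={p,q,r,s}: G(p)=False p=True
s_6={q,r}: G(p)=False p=False
s_7={p,q,r}: G(p)=True p=True
G(G(p)) holds globally = False
First violation at position 0.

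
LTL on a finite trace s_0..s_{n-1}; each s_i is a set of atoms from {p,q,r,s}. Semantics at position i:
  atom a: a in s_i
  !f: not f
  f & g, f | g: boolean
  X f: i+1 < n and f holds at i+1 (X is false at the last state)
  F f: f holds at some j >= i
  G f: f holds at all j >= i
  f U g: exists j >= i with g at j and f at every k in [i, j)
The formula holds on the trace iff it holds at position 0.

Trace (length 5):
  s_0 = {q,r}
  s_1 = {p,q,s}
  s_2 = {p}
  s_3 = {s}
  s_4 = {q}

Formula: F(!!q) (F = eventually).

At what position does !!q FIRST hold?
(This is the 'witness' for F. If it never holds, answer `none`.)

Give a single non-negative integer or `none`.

s_0={q,r}: !!q=True !q=False q=True
s_1={p,q,s}: !!q=True !q=False q=True
s_2={p}: !!q=False !q=True q=False
s_3={s}: !!q=False !q=True q=False
s_4={q}: !!q=True !q=False q=True
F(!!q) holds; first witness at position 0.

Answer: 0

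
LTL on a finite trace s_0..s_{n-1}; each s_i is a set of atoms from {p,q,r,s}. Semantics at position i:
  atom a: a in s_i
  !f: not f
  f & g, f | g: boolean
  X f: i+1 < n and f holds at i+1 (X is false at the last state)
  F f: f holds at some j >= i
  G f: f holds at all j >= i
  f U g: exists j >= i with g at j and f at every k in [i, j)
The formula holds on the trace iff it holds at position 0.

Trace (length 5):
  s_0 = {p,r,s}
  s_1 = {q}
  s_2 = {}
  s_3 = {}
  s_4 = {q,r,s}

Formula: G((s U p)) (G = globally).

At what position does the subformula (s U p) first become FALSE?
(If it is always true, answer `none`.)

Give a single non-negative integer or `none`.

s_0={p,r,s}: (s U p)=True s=True p=True
s_1={q}: (s U p)=False s=False p=False
s_2={}: (s U p)=False s=False p=False
s_3={}: (s U p)=False s=False p=False
s_4={q,r,s}: (s U p)=False s=True p=False
G((s U p)) holds globally = False
First violation at position 1.

Answer: 1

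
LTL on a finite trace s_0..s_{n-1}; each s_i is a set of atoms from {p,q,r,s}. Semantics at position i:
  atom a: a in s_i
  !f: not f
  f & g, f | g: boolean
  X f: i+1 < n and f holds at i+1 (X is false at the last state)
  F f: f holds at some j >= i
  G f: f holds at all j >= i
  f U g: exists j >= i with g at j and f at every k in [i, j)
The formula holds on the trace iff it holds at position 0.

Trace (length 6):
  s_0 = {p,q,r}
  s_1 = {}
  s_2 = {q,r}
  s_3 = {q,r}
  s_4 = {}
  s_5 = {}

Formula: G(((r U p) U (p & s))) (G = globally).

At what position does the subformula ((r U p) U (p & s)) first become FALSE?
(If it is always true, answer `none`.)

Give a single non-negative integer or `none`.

s_0={p,q,r}: ((r U p) U (p & s))=False (r U p)=True r=True p=True (p & s)=False s=False
s_1={}: ((r U p) U (p & s))=False (r U p)=False r=False p=False (p & s)=False s=False
s_2={q,r}: ((r U p) U (p & s))=False (r U p)=False r=True p=False (p & s)=False s=False
s_3={q,r}: ((r U p) U (p & s))=False (r U p)=False r=True p=False (p & s)=False s=False
s_4={}: ((r U p) U (p & s))=False (r U p)=False r=False p=False (p & s)=False s=False
s_5={}: ((r U p) U (p & s))=False (r U p)=False r=False p=False (p & s)=False s=False
G(((r U p) U (p & s))) holds globally = False
First violation at position 0.

Answer: 0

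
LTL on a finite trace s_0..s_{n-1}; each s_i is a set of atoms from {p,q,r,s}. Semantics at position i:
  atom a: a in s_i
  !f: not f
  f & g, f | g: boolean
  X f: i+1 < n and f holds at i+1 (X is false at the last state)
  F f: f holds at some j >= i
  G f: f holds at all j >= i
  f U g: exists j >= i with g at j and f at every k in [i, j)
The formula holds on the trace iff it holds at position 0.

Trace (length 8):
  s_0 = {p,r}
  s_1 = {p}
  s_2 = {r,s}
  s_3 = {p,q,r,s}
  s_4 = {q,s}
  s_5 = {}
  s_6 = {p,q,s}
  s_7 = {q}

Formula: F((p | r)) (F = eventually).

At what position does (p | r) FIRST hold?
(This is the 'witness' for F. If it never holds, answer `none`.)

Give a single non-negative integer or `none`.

s_0={p,r}: (p | r)=True p=True r=True
s_1={p}: (p | r)=True p=True r=False
s_2={r,s}: (p | r)=True p=False r=True
s_3={p,q,r,s}: (p | r)=True p=True r=True
s_4={q,s}: (p | r)=False p=False r=False
s_5={}: (p | r)=False p=False r=False
s_6={p,q,s}: (p | r)=True p=True r=False
s_7={q}: (p | r)=False p=False r=False
F((p | r)) holds; first witness at position 0.

Answer: 0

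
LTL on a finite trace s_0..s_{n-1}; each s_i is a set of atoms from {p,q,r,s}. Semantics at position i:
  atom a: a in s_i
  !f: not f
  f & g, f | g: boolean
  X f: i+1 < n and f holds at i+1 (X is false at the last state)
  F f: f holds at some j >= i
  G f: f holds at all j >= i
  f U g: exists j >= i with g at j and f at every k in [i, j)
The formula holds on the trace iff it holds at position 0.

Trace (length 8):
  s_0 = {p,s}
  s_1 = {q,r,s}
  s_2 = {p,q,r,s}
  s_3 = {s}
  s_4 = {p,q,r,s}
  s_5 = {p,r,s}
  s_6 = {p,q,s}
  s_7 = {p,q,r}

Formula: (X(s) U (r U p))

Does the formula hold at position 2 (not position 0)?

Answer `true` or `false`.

Answer: true

Derivation:
s_0={p,s}: (X(s) U (r U p))=True X(s)=True s=True (r U p)=True r=False p=True
s_1={q,r,s}: (X(s) U (r U p))=True X(s)=True s=True (r U p)=True r=True p=False
s_2={p,q,r,s}: (X(s) U (r U p))=True X(s)=True s=True (r U p)=True r=True p=True
s_3={s}: (X(s) U (r U p))=True X(s)=True s=True (r U p)=False r=False p=False
s_4={p,q,r,s}: (X(s) U (r U p))=True X(s)=True s=True (r U p)=True r=True p=True
s_5={p,r,s}: (X(s) U (r U p))=True X(s)=True s=True (r U p)=True r=True p=True
s_6={p,q,s}: (X(s) U (r U p))=True X(s)=False s=True (r U p)=True r=False p=True
s_7={p,q,r}: (X(s) U (r U p))=True X(s)=False s=False (r U p)=True r=True p=True
Evaluating at position 2: result = True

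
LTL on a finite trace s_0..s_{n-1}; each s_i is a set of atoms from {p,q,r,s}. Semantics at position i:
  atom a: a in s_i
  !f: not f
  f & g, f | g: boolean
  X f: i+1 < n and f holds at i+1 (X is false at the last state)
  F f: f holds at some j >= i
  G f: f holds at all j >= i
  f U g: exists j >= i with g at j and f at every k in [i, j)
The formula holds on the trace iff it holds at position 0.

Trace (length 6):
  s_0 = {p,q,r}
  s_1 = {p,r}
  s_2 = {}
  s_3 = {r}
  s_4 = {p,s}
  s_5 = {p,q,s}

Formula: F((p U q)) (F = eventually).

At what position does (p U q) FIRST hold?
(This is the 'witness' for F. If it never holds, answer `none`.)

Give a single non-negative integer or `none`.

s_0={p,q,r}: (p U q)=True p=True q=True
s_1={p,r}: (p U q)=False p=True q=False
s_2={}: (p U q)=False p=False q=False
s_3={r}: (p U q)=False p=False q=False
s_4={p,s}: (p U q)=True p=True q=False
s_5={p,q,s}: (p U q)=True p=True q=True
F((p U q)) holds; first witness at position 0.

Answer: 0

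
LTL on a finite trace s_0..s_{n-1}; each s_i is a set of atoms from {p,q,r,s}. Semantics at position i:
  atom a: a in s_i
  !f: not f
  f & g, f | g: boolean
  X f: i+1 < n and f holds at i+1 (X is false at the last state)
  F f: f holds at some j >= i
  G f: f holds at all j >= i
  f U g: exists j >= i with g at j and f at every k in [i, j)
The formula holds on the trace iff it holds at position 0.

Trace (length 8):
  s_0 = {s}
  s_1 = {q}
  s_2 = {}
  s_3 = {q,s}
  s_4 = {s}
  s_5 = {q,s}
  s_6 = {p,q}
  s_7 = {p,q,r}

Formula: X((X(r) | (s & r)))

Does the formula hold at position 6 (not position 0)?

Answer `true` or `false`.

Answer: false

Derivation:
s_0={s}: X((X(r) | (s & r)))=False (X(r) | (s & r))=False X(r)=False r=False (s & r)=False s=True
s_1={q}: X((X(r) | (s & r)))=False (X(r) | (s & r))=False X(r)=False r=False (s & r)=False s=False
s_2={}: X((X(r) | (s & r)))=False (X(r) | (s & r))=False X(r)=False r=False (s & r)=False s=False
s_3={q,s}: X((X(r) | (s & r)))=False (X(r) | (s & r))=False X(r)=False r=False (s & r)=False s=True
s_4={s}: X((X(r) | (s & r)))=False (X(r) | (s & r))=False X(r)=False r=False (s & r)=False s=True
s_5={q,s}: X((X(r) | (s & r)))=True (X(r) | (s & r))=False X(r)=False r=False (s & r)=False s=True
s_6={p,q}: X((X(r) | (s & r)))=False (X(r) | (s & r))=True X(r)=True r=False (s & r)=False s=False
s_7={p,q,r}: X((X(r) | (s & r)))=False (X(r) | (s & r))=False X(r)=False r=True (s & r)=False s=False
Evaluating at position 6: result = False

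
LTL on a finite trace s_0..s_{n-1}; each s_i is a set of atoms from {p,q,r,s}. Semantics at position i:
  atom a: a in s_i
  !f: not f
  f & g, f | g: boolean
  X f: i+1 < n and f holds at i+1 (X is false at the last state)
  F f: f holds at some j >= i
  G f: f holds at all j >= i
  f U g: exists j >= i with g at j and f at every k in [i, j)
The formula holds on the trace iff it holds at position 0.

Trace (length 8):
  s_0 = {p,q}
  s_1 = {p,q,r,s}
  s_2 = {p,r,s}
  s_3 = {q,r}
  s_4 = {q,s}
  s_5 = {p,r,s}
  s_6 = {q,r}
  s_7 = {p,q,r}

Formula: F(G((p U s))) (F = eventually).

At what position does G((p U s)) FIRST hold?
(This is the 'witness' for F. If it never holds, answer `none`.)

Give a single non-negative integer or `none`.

Answer: none

Derivation:
s_0={p,q}: G((p U s))=False (p U s)=True p=True s=False
s_1={p,q,r,s}: G((p U s))=False (p U s)=True p=True s=True
s_2={p,r,s}: G((p U s))=False (p U s)=True p=True s=True
s_3={q,r}: G((p U s))=False (p U s)=False p=False s=False
s_4={q,s}: G((p U s))=False (p U s)=True p=False s=True
s_5={p,r,s}: G((p U s))=False (p U s)=True p=True s=True
s_6={q,r}: G((p U s))=False (p U s)=False p=False s=False
s_7={p,q,r}: G((p U s))=False (p U s)=False p=True s=False
F(G((p U s))) does not hold (no witness exists).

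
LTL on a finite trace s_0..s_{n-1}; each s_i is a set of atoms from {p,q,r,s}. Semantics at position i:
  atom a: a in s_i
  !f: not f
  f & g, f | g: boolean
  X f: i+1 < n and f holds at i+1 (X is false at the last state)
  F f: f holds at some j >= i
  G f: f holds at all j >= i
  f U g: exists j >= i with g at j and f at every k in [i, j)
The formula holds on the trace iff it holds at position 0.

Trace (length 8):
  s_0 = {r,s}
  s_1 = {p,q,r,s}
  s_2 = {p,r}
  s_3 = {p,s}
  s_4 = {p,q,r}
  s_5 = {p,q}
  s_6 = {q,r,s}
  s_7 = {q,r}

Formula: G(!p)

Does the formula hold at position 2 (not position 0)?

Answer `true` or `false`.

Answer: false

Derivation:
s_0={r,s}: G(!p)=False !p=True p=False
s_1={p,q,r,s}: G(!p)=False !p=False p=True
s_2={p,r}: G(!p)=False !p=False p=True
s_3={p,s}: G(!p)=False !p=False p=True
s_4={p,q,r}: G(!p)=False !p=False p=True
s_5={p,q}: G(!p)=False !p=False p=True
s_6={q,r,s}: G(!p)=True !p=True p=False
s_7={q,r}: G(!p)=True !p=True p=False
Evaluating at position 2: result = False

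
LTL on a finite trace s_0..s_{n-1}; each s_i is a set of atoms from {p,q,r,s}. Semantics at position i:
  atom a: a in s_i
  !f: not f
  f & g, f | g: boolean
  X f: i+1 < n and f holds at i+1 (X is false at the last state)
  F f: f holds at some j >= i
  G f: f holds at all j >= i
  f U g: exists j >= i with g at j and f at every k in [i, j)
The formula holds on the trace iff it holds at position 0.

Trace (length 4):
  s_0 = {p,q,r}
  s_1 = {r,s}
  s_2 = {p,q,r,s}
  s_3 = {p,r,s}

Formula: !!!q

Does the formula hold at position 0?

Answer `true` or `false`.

s_0={p,q,r}: !!!q=False !!q=True !q=False q=True
s_1={r,s}: !!!q=True !!q=False !q=True q=False
s_2={p,q,r,s}: !!!q=False !!q=True !q=False q=True
s_3={p,r,s}: !!!q=True !!q=False !q=True q=False

Answer: false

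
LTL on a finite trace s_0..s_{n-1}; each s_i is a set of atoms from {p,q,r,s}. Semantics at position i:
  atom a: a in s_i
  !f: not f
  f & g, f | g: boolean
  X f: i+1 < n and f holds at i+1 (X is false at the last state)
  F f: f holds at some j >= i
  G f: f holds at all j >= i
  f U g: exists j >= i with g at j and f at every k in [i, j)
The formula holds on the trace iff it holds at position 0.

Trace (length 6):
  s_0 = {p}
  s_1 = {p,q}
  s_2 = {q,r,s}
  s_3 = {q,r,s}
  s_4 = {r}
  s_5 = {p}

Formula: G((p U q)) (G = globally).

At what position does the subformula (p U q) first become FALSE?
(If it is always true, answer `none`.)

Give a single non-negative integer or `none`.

Answer: 4

Derivation:
s_0={p}: (p U q)=True p=True q=False
s_1={p,q}: (p U q)=True p=True q=True
s_2={q,r,s}: (p U q)=True p=False q=True
s_3={q,r,s}: (p U q)=True p=False q=True
s_4={r}: (p U q)=False p=False q=False
s_5={p}: (p U q)=False p=True q=False
G((p U q)) holds globally = False
First violation at position 4.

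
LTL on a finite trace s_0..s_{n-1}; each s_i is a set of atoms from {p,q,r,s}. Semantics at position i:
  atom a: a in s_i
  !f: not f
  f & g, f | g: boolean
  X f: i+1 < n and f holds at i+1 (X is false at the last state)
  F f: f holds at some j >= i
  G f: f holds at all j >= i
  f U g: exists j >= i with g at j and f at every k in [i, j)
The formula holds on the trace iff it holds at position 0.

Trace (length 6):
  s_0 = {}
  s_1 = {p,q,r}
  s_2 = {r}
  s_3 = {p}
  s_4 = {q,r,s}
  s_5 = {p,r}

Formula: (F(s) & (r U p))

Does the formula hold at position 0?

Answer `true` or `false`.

Answer: false

Derivation:
s_0={}: (F(s) & (r U p))=False F(s)=True s=False (r U p)=False r=False p=False
s_1={p,q,r}: (F(s) & (r U p))=True F(s)=True s=False (r U p)=True r=True p=True
s_2={r}: (F(s) & (r U p))=True F(s)=True s=False (r U p)=True r=True p=False
s_3={p}: (F(s) & (r U p))=True F(s)=True s=False (r U p)=True r=False p=True
s_4={q,r,s}: (F(s) & (r U p))=True F(s)=True s=True (r U p)=True r=True p=False
s_5={p,r}: (F(s) & (r U p))=False F(s)=False s=False (r U p)=True r=True p=True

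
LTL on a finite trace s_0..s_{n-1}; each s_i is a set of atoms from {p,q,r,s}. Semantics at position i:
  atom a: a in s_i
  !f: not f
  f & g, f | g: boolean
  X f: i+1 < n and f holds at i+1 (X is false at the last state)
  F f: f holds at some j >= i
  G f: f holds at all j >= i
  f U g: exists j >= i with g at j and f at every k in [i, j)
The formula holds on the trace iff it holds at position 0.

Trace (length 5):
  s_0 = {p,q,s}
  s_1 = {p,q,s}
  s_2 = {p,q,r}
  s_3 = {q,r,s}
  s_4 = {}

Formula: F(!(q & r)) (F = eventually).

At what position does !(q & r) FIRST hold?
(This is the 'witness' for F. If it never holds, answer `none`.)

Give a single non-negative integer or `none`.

Answer: 0

Derivation:
s_0={p,q,s}: !(q & r)=True (q & r)=False q=True r=False
s_1={p,q,s}: !(q & r)=True (q & r)=False q=True r=False
s_2={p,q,r}: !(q & r)=False (q & r)=True q=True r=True
s_3={q,r,s}: !(q & r)=False (q & r)=True q=True r=True
s_4={}: !(q & r)=True (q & r)=False q=False r=False
F(!(q & r)) holds; first witness at position 0.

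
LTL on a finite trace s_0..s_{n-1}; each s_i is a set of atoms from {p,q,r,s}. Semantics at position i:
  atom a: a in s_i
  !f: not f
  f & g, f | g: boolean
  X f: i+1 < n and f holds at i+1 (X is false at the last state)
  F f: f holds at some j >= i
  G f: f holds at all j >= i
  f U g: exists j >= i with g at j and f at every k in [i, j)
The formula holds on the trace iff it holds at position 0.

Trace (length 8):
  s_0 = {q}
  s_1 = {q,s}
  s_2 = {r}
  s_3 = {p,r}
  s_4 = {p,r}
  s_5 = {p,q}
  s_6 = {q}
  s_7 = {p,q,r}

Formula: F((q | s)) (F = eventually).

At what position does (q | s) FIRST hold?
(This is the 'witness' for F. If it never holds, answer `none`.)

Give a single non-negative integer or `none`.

s_0={q}: (q | s)=True q=True s=False
s_1={q,s}: (q | s)=True q=True s=True
s_2={r}: (q | s)=False q=False s=False
s_3={p,r}: (q | s)=False q=False s=False
s_4={p,r}: (q | s)=False q=False s=False
s_5={p,q}: (q | s)=True q=True s=False
s_6={q}: (q | s)=True q=True s=False
s_7={p,q,r}: (q | s)=True q=True s=False
F((q | s)) holds; first witness at position 0.

Answer: 0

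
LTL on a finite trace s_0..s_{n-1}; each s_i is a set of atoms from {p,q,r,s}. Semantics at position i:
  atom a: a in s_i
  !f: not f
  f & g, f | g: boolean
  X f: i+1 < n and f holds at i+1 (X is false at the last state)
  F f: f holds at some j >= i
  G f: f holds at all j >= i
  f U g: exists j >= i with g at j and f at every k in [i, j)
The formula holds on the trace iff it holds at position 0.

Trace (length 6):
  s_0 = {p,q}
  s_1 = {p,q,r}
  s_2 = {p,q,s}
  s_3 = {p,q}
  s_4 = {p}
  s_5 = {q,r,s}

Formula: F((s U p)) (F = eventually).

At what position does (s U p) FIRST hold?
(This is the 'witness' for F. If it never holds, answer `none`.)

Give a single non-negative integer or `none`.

Answer: 0

Derivation:
s_0={p,q}: (s U p)=True s=False p=True
s_1={p,q,r}: (s U p)=True s=False p=True
s_2={p,q,s}: (s U p)=True s=True p=True
s_3={p,q}: (s U p)=True s=False p=True
s_4={p}: (s U p)=True s=False p=True
s_5={q,r,s}: (s U p)=False s=True p=False
F((s U p)) holds; first witness at position 0.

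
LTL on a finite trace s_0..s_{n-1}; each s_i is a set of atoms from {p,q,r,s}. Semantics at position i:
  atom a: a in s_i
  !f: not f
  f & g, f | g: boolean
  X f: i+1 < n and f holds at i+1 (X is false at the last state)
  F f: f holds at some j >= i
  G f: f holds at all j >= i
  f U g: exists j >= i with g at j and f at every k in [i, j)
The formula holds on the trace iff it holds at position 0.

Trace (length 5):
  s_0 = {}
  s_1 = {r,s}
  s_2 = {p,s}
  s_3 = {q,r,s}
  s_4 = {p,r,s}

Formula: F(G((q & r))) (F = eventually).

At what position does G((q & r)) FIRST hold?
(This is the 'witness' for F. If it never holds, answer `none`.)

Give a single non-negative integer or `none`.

Answer: none

Derivation:
s_0={}: G((q & r))=False (q & r)=False q=False r=False
s_1={r,s}: G((q & r))=False (q & r)=False q=False r=True
s_2={p,s}: G((q & r))=False (q & r)=False q=False r=False
s_3={q,r,s}: G((q & r))=False (q & r)=True q=True r=True
s_4={p,r,s}: G((q & r))=False (q & r)=False q=False r=True
F(G((q & r))) does not hold (no witness exists).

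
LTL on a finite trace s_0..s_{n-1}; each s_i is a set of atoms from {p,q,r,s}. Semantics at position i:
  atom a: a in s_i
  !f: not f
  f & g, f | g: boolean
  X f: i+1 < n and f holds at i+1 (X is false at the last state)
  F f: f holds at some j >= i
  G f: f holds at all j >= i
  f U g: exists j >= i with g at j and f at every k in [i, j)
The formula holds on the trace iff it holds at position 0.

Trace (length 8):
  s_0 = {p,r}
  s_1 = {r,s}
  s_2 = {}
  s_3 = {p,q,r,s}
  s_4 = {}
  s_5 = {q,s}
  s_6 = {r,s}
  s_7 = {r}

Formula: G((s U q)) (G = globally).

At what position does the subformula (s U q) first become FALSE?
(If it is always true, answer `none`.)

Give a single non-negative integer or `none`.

Answer: 0

Derivation:
s_0={p,r}: (s U q)=False s=False q=False
s_1={r,s}: (s U q)=False s=True q=False
s_2={}: (s U q)=False s=False q=False
s_3={p,q,r,s}: (s U q)=True s=True q=True
s_4={}: (s U q)=False s=False q=False
s_5={q,s}: (s U q)=True s=True q=True
s_6={r,s}: (s U q)=False s=True q=False
s_7={r}: (s U q)=False s=False q=False
G((s U q)) holds globally = False
First violation at position 0.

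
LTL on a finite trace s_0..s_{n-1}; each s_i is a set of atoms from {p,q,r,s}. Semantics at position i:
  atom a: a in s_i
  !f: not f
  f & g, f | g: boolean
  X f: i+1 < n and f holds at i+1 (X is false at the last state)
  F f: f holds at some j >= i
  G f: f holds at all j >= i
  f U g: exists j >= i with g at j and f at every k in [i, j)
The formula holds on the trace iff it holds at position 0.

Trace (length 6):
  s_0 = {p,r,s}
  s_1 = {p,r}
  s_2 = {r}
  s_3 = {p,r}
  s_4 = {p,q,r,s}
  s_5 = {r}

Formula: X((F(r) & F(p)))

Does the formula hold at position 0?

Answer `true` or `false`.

s_0={p,r,s}: X((F(r) & F(p)))=True (F(r) & F(p))=True F(r)=True r=True F(p)=True p=True
s_1={p,r}: X((F(r) & F(p)))=True (F(r) & F(p))=True F(r)=True r=True F(p)=True p=True
s_2={r}: X((F(r) & F(p)))=True (F(r) & F(p))=True F(r)=True r=True F(p)=True p=False
s_3={p,r}: X((F(r) & F(p)))=True (F(r) & F(p))=True F(r)=True r=True F(p)=True p=True
s_4={p,q,r,s}: X((F(r) & F(p)))=False (F(r) & F(p))=True F(r)=True r=True F(p)=True p=True
s_5={r}: X((F(r) & F(p)))=False (F(r) & F(p))=False F(r)=True r=True F(p)=False p=False

Answer: true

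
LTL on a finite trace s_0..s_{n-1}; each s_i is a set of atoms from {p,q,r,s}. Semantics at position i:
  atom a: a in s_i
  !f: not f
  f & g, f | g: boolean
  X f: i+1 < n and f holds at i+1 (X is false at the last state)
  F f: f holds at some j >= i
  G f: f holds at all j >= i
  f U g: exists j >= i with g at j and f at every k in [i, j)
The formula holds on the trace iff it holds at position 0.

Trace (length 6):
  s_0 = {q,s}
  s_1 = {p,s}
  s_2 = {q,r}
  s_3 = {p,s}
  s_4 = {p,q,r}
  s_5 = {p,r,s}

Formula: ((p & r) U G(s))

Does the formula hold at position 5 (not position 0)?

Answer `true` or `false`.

Answer: true

Derivation:
s_0={q,s}: ((p & r) U G(s))=False (p & r)=False p=False r=False G(s)=False s=True
s_1={p,s}: ((p & r) U G(s))=False (p & r)=False p=True r=False G(s)=False s=True
s_2={q,r}: ((p & r) U G(s))=False (p & r)=False p=False r=True G(s)=False s=False
s_3={p,s}: ((p & r) U G(s))=False (p & r)=False p=True r=False G(s)=False s=True
s_4={p,q,r}: ((p & r) U G(s))=True (p & r)=True p=True r=True G(s)=False s=False
s_5={p,r,s}: ((p & r) U G(s))=True (p & r)=True p=True r=True G(s)=True s=True
Evaluating at position 5: result = True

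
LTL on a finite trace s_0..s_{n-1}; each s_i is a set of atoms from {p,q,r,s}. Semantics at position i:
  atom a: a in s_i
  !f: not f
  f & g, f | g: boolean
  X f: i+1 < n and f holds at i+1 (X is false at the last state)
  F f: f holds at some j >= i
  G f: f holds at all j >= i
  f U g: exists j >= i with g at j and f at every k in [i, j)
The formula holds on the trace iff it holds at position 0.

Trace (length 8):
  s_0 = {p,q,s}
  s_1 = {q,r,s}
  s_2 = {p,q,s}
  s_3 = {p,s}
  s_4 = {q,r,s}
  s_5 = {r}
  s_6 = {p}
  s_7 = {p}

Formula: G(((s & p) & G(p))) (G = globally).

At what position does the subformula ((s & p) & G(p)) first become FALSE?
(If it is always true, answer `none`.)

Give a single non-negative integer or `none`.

Answer: 0

Derivation:
s_0={p,q,s}: ((s & p) & G(p))=False (s & p)=True s=True p=True G(p)=False
s_1={q,r,s}: ((s & p) & G(p))=False (s & p)=False s=True p=False G(p)=False
s_2={p,q,s}: ((s & p) & G(p))=False (s & p)=True s=True p=True G(p)=False
s_3={p,s}: ((s & p) & G(p))=False (s & p)=True s=True p=True G(p)=False
s_4={q,r,s}: ((s & p) & G(p))=False (s & p)=False s=True p=False G(p)=False
s_5={r}: ((s & p) & G(p))=False (s & p)=False s=False p=False G(p)=False
s_6={p}: ((s & p) & G(p))=False (s & p)=False s=False p=True G(p)=True
s_7={p}: ((s & p) & G(p))=False (s & p)=False s=False p=True G(p)=True
G(((s & p) & G(p))) holds globally = False
First violation at position 0.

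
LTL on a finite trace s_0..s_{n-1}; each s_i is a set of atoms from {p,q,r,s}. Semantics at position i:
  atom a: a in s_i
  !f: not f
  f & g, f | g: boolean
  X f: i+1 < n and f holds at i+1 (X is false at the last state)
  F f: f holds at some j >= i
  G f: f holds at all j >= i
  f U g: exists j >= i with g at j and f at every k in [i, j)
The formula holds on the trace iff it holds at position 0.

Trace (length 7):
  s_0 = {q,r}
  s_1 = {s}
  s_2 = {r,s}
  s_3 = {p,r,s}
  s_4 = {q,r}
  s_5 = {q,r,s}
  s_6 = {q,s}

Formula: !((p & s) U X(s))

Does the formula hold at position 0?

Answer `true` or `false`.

s_0={q,r}: !((p & s) U X(s))=False ((p & s) U X(s))=True (p & s)=False p=False s=False X(s)=True
s_1={s}: !((p & s) U X(s))=False ((p & s) U X(s))=True (p & s)=False p=False s=True X(s)=True
s_2={r,s}: !((p & s) U X(s))=False ((p & s) U X(s))=True (p & s)=False p=False s=True X(s)=True
s_3={p,r,s}: !((p & s) U X(s))=False ((p & s) U X(s))=True (p & s)=True p=True s=True X(s)=False
s_4={q,r}: !((p & s) U X(s))=False ((p & s) U X(s))=True (p & s)=False p=False s=False X(s)=True
s_5={q,r,s}: !((p & s) U X(s))=False ((p & s) U X(s))=True (p & s)=False p=False s=True X(s)=True
s_6={q,s}: !((p & s) U X(s))=True ((p & s) U X(s))=False (p & s)=False p=False s=True X(s)=False

Answer: false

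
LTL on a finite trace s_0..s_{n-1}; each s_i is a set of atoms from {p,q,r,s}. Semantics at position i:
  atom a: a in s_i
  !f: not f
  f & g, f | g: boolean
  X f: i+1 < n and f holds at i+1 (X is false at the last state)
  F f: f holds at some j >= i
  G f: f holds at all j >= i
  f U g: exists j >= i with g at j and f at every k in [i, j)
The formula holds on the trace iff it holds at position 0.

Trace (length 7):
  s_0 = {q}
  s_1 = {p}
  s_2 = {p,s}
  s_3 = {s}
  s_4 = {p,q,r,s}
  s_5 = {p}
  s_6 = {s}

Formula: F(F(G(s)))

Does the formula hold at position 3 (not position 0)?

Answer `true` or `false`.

Answer: true

Derivation:
s_0={q}: F(F(G(s)))=True F(G(s))=True G(s)=False s=False
s_1={p}: F(F(G(s)))=True F(G(s))=True G(s)=False s=False
s_2={p,s}: F(F(G(s)))=True F(G(s))=True G(s)=False s=True
s_3={s}: F(F(G(s)))=True F(G(s))=True G(s)=False s=True
s_4={p,q,r,s}: F(F(G(s)))=True F(G(s))=True G(s)=False s=True
s_5={p}: F(F(G(s)))=True F(G(s))=True G(s)=False s=False
s_6={s}: F(F(G(s)))=True F(G(s))=True G(s)=True s=True
Evaluating at position 3: result = True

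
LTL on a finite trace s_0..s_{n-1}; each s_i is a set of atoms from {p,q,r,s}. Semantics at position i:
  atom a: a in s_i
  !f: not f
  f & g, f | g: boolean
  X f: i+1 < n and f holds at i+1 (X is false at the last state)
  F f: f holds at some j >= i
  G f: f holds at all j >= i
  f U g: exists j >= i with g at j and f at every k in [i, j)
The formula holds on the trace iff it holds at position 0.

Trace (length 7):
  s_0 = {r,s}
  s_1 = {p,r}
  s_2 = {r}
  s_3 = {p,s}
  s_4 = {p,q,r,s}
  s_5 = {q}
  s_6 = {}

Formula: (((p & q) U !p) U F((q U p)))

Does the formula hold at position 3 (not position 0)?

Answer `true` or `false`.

Answer: true

Derivation:
s_0={r,s}: (((p & q) U !p) U F((q U p)))=True ((p & q) U !p)=True (p & q)=False p=False q=False !p=True F((q U p))=True (q U p)=False
s_1={p,r}: (((p & q) U !p) U F((q U p)))=True ((p & q) U !p)=False (p & q)=False p=True q=False !p=False F((q U p))=True (q U p)=True
s_2={r}: (((p & q) U !p) U F((q U p)))=True ((p & q) U !p)=True (p & q)=False p=False q=False !p=True F((q U p))=True (q U p)=False
s_3={p,s}: (((p & q) U !p) U F((q U p)))=True ((p & q) U !p)=False (p & q)=False p=True q=False !p=False F((q U p))=True (q U p)=True
s_4={p,q,r,s}: (((p & q) U !p) U F((q U p)))=True ((p & q) U !p)=True (p & q)=True p=True q=True !p=False F((q U p))=True (q U p)=True
s_5={q}: (((p & q) U !p) U F((q U p)))=False ((p & q) U !p)=True (p & q)=False p=False q=True !p=True F((q U p))=False (q U p)=False
s_6={}: (((p & q) U !p) U F((q U p)))=False ((p & q) U !p)=True (p & q)=False p=False q=False !p=True F((q U p))=False (q U p)=False
Evaluating at position 3: result = True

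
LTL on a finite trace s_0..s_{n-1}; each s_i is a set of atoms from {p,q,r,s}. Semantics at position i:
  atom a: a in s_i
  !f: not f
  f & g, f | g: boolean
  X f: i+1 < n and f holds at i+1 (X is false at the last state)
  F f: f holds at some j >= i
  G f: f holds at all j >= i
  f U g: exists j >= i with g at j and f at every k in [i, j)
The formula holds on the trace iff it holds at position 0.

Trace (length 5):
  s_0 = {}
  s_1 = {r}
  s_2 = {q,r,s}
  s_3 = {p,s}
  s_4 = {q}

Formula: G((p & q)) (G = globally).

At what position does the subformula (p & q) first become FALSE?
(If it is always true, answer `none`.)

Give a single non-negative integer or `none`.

s_0={}: (p & q)=False p=False q=False
s_1={r}: (p & q)=False p=False q=False
s_2={q,r,s}: (p & q)=False p=False q=True
s_3={p,s}: (p & q)=False p=True q=False
s_4={q}: (p & q)=False p=False q=True
G((p & q)) holds globally = False
First violation at position 0.

Answer: 0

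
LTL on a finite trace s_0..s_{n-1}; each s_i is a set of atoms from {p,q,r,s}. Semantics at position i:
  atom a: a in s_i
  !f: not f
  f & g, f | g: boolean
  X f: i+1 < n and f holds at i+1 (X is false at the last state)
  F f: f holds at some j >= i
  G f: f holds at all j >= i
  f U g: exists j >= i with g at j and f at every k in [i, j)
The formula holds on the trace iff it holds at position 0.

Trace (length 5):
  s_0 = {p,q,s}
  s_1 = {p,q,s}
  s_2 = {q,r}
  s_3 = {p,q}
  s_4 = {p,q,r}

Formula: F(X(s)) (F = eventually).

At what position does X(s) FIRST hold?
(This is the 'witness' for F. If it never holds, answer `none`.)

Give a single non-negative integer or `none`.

s_0={p,q,s}: X(s)=True s=True
s_1={p,q,s}: X(s)=False s=True
s_2={q,r}: X(s)=False s=False
s_3={p,q}: X(s)=False s=False
s_4={p,q,r}: X(s)=False s=False
F(X(s)) holds; first witness at position 0.

Answer: 0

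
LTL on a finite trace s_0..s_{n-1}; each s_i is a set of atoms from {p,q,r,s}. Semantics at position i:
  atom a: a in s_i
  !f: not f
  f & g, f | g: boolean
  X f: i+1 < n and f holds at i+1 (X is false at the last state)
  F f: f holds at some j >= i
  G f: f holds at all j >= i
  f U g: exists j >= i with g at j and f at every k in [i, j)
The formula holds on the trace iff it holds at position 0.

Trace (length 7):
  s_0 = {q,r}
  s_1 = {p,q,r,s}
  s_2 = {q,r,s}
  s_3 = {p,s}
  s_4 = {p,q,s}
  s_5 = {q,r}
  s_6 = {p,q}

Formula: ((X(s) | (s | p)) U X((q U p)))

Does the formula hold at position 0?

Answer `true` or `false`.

s_0={q,r}: ((X(s) | (s | p)) U X((q U p)))=True (X(s) | (s | p))=True X(s)=True s=False (s | p)=False p=False X((q U p))=True (q U p)=True q=True
s_1={p,q,r,s}: ((X(s) | (s | p)) U X((q U p)))=True (X(s) | (s | p))=True X(s)=True s=True (s | p)=True p=True X((q U p))=True (q U p)=True q=True
s_2={q,r,s}: ((X(s) | (s | p)) U X((q U p)))=True (X(s) | (s | p))=True X(s)=True s=True (s | p)=True p=False X((q U p))=True (q U p)=True q=True
s_3={p,s}: ((X(s) | (s | p)) U X((q U p)))=True (X(s) | (s | p))=True X(s)=True s=True (s | p)=True p=True X((q U p))=True (q U p)=True q=False
s_4={p,q,s}: ((X(s) | (s | p)) U X((q U p)))=True (X(s) | (s | p))=True X(s)=False s=True (s | p)=True p=True X((q U p))=True (q U p)=True q=True
s_5={q,r}: ((X(s) | (s | p)) U X((q U p)))=True (X(s) | (s | p))=False X(s)=False s=False (s | p)=False p=False X((q U p))=True (q U p)=True q=True
s_6={p,q}: ((X(s) | (s | p)) U X((q U p)))=False (X(s) | (s | p))=True X(s)=False s=False (s | p)=True p=True X((q U p))=False (q U p)=True q=True

Answer: true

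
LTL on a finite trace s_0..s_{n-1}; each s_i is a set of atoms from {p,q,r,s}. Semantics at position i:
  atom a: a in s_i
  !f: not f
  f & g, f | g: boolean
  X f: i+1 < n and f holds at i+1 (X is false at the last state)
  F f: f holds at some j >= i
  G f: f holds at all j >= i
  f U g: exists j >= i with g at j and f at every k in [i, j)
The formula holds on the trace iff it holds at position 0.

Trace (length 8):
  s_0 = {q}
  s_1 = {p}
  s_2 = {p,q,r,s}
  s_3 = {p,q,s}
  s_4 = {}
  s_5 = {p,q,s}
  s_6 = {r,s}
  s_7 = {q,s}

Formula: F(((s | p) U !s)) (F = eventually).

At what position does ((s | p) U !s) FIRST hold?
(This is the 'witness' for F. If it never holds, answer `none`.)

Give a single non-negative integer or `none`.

s_0={q}: ((s | p) U !s)=True (s | p)=False s=False p=False !s=True
s_1={p}: ((s | p) U !s)=True (s | p)=True s=False p=True !s=True
s_2={p,q,r,s}: ((s | p) U !s)=True (s | p)=True s=True p=True !s=False
s_3={p,q,s}: ((s | p) U !s)=True (s | p)=True s=True p=True !s=False
s_4={}: ((s | p) U !s)=True (s | p)=False s=False p=False !s=True
s_5={p,q,s}: ((s | p) U !s)=False (s | p)=True s=True p=True !s=False
s_6={r,s}: ((s | p) U !s)=False (s | p)=True s=True p=False !s=False
s_7={q,s}: ((s | p) U !s)=False (s | p)=True s=True p=False !s=False
F(((s | p) U !s)) holds; first witness at position 0.

Answer: 0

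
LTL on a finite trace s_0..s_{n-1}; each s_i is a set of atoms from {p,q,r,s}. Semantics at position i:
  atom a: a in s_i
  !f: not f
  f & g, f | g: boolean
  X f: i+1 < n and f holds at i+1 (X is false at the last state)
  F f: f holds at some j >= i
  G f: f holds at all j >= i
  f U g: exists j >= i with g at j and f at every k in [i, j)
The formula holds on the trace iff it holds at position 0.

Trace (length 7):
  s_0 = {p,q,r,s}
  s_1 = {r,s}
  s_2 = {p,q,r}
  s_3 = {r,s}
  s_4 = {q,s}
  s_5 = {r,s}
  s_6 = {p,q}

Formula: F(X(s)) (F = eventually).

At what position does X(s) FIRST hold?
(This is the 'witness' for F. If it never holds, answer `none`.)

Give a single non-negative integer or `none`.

s_0={p,q,r,s}: X(s)=True s=True
s_1={r,s}: X(s)=False s=True
s_2={p,q,r}: X(s)=True s=False
s_3={r,s}: X(s)=True s=True
s_4={q,s}: X(s)=True s=True
s_5={r,s}: X(s)=False s=True
s_6={p,q}: X(s)=False s=False
F(X(s)) holds; first witness at position 0.

Answer: 0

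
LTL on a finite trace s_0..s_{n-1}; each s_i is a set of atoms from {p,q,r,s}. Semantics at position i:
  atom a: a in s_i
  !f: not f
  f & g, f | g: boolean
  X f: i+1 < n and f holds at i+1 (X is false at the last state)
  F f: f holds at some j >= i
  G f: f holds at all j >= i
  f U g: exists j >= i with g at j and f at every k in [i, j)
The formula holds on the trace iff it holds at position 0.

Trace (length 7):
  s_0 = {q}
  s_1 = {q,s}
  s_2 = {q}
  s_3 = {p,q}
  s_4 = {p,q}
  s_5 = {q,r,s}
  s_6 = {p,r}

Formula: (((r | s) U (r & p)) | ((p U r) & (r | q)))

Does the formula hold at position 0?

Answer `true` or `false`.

s_0={q}: (((r | s) U (r & p)) | ((p U r) & (r | q)))=False ((r | s) U (r & p))=False (r | s)=False r=False s=False (r & p)=False p=False ((p U r) & (r | q))=False (p U r)=False (r | q)=True q=True
s_1={q,s}: (((r | s) U (r & p)) | ((p U r) & (r | q)))=False ((r | s) U (r & p))=False (r | s)=True r=False s=True (r & p)=False p=False ((p U r) & (r | q))=False (p U r)=False (r | q)=True q=True
s_2={q}: (((r | s) U (r & p)) | ((p U r) & (r | q)))=False ((r | s) U (r & p))=False (r | s)=False r=False s=False (r & p)=False p=False ((p U r) & (r | q))=False (p U r)=False (r | q)=True q=True
s_3={p,q}: (((r | s) U (r & p)) | ((p U r) & (r | q)))=True ((r | s) U (r & p))=False (r | s)=False r=False s=False (r & p)=False p=True ((p U r) & (r | q))=True (p U r)=True (r | q)=True q=True
s_4={p,q}: (((r | s) U (r & p)) | ((p U r) & (r | q)))=True ((r | s) U (r & p))=False (r | s)=False r=False s=False (r & p)=False p=True ((p U r) & (r | q))=True (p U r)=True (r | q)=True q=True
s_5={q,r,s}: (((r | s) U (r & p)) | ((p U r) & (r | q)))=True ((r | s) U (r & p))=True (r | s)=True r=True s=True (r & p)=False p=False ((p U r) & (r | q))=True (p U r)=True (r | q)=True q=True
s_6={p,r}: (((r | s) U (r & p)) | ((p U r) & (r | q)))=True ((r | s) U (r & p))=True (r | s)=True r=True s=False (r & p)=True p=True ((p U r) & (r | q))=True (p U r)=True (r | q)=True q=False

Answer: false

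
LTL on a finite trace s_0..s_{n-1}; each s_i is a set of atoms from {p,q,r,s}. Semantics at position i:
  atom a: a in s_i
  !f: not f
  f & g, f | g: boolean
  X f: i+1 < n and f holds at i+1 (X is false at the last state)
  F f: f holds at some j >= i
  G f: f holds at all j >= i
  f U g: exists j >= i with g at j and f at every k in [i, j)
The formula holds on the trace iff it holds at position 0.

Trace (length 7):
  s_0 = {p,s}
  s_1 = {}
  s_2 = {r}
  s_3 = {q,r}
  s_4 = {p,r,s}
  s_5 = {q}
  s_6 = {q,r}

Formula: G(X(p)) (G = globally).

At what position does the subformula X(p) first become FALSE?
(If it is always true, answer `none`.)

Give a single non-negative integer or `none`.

s_0={p,s}: X(p)=False p=True
s_1={}: X(p)=False p=False
s_2={r}: X(p)=False p=False
s_3={q,r}: X(p)=True p=False
s_4={p,r,s}: X(p)=False p=True
s_5={q}: X(p)=False p=False
s_6={q,r}: X(p)=False p=False
G(X(p)) holds globally = False
First violation at position 0.

Answer: 0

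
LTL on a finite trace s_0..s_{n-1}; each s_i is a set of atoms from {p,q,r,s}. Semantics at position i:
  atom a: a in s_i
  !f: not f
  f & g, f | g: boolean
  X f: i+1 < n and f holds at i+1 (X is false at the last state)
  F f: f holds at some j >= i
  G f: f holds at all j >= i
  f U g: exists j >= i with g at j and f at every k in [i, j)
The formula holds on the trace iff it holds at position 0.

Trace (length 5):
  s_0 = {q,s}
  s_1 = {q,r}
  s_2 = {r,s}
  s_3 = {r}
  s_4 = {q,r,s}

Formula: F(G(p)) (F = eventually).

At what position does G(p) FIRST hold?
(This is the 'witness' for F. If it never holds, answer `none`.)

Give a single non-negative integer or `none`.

s_0={q,s}: G(p)=False p=False
s_1={q,r}: G(p)=False p=False
s_2={r,s}: G(p)=False p=False
s_3={r}: G(p)=False p=False
s_4={q,r,s}: G(p)=False p=False
F(G(p)) does not hold (no witness exists).

Answer: none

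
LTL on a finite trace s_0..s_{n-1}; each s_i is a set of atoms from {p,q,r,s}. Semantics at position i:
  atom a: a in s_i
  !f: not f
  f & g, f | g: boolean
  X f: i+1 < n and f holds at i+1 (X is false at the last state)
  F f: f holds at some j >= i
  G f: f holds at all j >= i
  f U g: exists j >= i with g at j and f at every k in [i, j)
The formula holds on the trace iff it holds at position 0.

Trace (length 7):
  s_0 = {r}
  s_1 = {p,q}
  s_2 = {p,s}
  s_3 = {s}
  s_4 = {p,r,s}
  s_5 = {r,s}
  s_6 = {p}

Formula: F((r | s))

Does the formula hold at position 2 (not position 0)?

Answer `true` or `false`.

Answer: true

Derivation:
s_0={r}: F((r | s))=True (r | s)=True r=True s=False
s_1={p,q}: F((r | s))=True (r | s)=False r=False s=False
s_2={p,s}: F((r | s))=True (r | s)=True r=False s=True
s_3={s}: F((r | s))=True (r | s)=True r=False s=True
s_4={p,r,s}: F((r | s))=True (r | s)=True r=True s=True
s_5={r,s}: F((r | s))=True (r | s)=True r=True s=True
s_6={p}: F((r | s))=False (r | s)=False r=False s=False
Evaluating at position 2: result = True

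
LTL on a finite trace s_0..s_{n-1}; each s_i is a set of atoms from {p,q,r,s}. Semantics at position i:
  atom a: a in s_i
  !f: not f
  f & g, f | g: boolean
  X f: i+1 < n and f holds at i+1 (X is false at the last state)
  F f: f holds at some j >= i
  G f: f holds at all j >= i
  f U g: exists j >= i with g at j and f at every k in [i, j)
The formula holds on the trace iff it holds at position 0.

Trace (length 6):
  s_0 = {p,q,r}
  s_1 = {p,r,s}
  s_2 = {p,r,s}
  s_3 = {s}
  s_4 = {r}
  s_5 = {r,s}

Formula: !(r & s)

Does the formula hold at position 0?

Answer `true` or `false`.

Answer: true

Derivation:
s_0={p,q,r}: !(r & s)=True (r & s)=False r=True s=False
s_1={p,r,s}: !(r & s)=False (r & s)=True r=True s=True
s_2={p,r,s}: !(r & s)=False (r & s)=True r=True s=True
s_3={s}: !(r & s)=True (r & s)=False r=False s=True
s_4={r}: !(r & s)=True (r & s)=False r=True s=False
s_5={r,s}: !(r & s)=False (r & s)=True r=True s=True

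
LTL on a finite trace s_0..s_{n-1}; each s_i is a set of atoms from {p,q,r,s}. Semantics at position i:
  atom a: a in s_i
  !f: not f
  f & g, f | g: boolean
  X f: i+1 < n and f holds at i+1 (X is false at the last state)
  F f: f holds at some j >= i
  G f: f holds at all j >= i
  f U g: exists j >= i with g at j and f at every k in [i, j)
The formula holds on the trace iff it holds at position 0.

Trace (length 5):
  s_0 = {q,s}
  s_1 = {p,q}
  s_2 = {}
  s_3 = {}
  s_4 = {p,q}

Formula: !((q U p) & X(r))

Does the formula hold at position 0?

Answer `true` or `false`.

Answer: true

Derivation:
s_0={q,s}: !((q U p) & X(r))=True ((q U p) & X(r))=False (q U p)=True q=True p=False X(r)=False r=False
s_1={p,q}: !((q U p) & X(r))=True ((q U p) & X(r))=False (q U p)=True q=True p=True X(r)=False r=False
s_2={}: !((q U p) & X(r))=True ((q U p) & X(r))=False (q U p)=False q=False p=False X(r)=False r=False
s_3={}: !((q U p) & X(r))=True ((q U p) & X(r))=False (q U p)=False q=False p=False X(r)=False r=False
s_4={p,q}: !((q U p) & X(r))=True ((q U p) & X(r))=False (q U p)=True q=True p=True X(r)=False r=False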